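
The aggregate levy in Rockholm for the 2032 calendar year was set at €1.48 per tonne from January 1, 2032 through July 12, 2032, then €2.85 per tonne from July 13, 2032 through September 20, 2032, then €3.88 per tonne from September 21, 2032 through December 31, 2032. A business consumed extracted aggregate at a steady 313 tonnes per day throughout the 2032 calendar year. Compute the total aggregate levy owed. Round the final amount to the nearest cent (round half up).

January 1 – July 12, 2032: 194 days × 313 tonnes/day = 60,722 tonnes at €1.48/tonne → €89,868.56
July 13 – September 20, 2032: 70 days × 313 tonnes/day = 21,910 tonnes at €2.85/tonne → €62,443.50
September 21 – December 31, 2032: 102 days × 313 tonnes/day = 31,926 tonnes at €3.88/tonne → €123,872.88

€276,184.94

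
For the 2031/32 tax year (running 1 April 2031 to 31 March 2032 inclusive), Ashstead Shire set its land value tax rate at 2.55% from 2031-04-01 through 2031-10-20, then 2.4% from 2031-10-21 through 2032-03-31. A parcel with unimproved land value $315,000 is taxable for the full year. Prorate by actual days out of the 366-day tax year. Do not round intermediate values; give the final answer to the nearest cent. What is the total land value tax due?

$7,822.07

2031-04-01 to 2031-10-20: 203 days at 2.55% → $315,000 × 2.55% × 203/366 = $4,455.1844
2031-10-21 to 2032-03-31: 163 days at 2.4% → $315,000 × 2.4% × 163/366 = $3,366.8852
Total = $7,822.0697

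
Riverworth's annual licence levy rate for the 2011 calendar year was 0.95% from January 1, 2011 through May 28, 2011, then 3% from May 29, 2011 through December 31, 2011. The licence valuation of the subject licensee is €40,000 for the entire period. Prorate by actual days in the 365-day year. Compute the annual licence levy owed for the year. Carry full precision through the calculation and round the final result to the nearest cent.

January 1 – May 28, 2011: 148 days at 0.95% → €40,000 × 0.95% × 148/365 = €154.0822
May 29 – December 31, 2011: 217 days at 3% → €40,000 × 3% × 217/365 = €713.4247
Total = €867.5068

€867.51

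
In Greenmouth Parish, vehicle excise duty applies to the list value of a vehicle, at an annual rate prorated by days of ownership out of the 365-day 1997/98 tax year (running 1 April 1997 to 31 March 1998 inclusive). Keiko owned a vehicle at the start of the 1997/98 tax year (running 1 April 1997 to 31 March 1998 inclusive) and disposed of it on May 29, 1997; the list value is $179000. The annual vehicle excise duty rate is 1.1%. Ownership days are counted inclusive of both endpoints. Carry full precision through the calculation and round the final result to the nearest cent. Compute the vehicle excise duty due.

$318.28

Days held (April 1 – May 29, 1997): 59 out of 365
Tax = $179000 × 1.1% × 59/365 = $318.2767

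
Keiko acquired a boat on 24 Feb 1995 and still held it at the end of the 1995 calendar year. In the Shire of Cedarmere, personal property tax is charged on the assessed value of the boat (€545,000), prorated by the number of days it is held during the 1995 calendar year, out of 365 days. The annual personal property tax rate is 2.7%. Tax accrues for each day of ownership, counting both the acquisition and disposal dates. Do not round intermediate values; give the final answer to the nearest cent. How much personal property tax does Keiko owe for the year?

€12,537.99

Days held (24 Feb – 31 Dec 1995): 311 out of 365
Tax = €545,000 × 2.7% × 311/365 = €12,537.9863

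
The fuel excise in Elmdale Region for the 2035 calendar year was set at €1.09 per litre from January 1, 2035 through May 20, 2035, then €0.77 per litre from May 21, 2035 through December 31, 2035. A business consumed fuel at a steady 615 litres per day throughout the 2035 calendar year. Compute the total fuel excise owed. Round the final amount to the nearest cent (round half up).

January 1 – May 20, 2035: 140 days × 615 litres/day = 86,100 litres at €1.09/litre → €93849.00
May 21 – December 31, 2035: 225 days × 615 litres/day = 138,375 litres at €0.77/litre → €106548.75

€200397.75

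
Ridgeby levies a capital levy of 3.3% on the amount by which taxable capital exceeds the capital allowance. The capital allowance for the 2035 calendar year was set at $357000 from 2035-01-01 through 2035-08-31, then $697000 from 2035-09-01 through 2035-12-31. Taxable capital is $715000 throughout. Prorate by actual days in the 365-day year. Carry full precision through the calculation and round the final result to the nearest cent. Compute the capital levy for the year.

2035-01-01 to 2035-08-31: 243 days, exemption $357000 → ($715000 − $357000) × 3.3% × 243/365 = $7865.2110
2035-09-01 to 2035-12-31: 122 days, exemption $697000 → ($715000 − $697000) × 3.3% × 122/365 = $198.5425
Total = $8063.7534

$8063.75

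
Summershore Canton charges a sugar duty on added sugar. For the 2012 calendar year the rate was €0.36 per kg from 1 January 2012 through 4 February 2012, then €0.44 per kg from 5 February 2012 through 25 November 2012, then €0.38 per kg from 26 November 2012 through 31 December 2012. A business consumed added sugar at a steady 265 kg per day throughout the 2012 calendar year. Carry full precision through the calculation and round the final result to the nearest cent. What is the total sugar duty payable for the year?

€41,361.20

1 January – 4 February 2012: 35 days × 265 kg/day = 9,275 kg at €0.36/kg → €3,339.00
5 February – 25 November 2012: 295 days × 265 kg/day = 78,175 kg at €0.44/kg → €34,397.00
26 November – 31 December 2012: 36 days × 265 kg/day = 9,540 kg at €0.38/kg → €3,625.20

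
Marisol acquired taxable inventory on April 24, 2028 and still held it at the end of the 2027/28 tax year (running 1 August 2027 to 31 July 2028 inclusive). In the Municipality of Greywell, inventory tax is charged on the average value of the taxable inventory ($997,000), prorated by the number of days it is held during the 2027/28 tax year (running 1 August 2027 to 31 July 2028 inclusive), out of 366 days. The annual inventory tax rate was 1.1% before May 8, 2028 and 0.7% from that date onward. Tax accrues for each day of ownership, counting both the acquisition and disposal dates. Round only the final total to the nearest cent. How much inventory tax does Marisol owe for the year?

April 24 – May 7, 2028: 14 days at 1.1% → $997,000 × 1.1% × 14/366 = $419.5027
May 8 – July 31, 2028: 85 days at 0.7% → $997,000 × 0.7% × 85/366 = $1,620.8060
Total = $2,040.3087

$2,040.31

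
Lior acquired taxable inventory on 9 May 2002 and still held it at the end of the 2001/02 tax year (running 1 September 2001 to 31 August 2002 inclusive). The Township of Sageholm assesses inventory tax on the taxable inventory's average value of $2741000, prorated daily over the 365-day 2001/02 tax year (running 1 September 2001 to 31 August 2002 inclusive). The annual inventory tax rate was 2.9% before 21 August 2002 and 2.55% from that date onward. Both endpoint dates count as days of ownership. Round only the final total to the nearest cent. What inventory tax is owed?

9 May – 20 August 2002: 104 days at 2.9% → $2741000 × 2.9% × 104/365 = $22648.9205
21 August – 31 August 2002: 11 days at 2.55% → $2741000 × 2.55% × 11/365 = $2106.4397
Total = $24755.3603

$24755.36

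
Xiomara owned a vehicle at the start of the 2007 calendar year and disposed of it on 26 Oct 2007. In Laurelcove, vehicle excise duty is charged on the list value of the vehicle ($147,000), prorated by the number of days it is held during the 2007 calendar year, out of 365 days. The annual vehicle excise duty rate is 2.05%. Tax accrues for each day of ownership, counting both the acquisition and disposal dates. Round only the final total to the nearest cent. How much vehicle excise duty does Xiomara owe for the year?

Days held (1 Jan – 26 Oct 2007): 299 out of 365
Tax = $147,000 × 2.05% × 299/365 = $2,468.5932

$2,468.59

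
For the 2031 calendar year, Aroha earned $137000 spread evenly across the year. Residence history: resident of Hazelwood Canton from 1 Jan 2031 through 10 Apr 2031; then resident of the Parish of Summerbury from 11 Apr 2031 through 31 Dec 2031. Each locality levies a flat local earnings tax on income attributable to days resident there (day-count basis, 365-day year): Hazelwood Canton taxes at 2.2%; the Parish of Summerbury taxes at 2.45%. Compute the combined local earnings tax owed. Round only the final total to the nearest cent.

$3262.66

Hazelwood Canton, 1 Jan – 10 Apr 2031: 100 days → $137000 × 2.2% × 100/365 = $825.7534
The Parish of Summerbury, 11 Apr – 31 Dec 2031: 265 days → $137000 × 2.45% × 265/365 = $2436.9110
Total = $3262.6644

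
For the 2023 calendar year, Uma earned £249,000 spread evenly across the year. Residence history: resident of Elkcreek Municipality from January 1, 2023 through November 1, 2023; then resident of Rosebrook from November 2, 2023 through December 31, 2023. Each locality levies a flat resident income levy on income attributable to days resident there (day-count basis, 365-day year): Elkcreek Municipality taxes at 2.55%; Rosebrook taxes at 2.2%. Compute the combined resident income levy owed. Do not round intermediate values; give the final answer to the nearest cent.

Elkcreek Municipality, January 1 – November 1, 2023: 305 days → £249,000 × 2.55% × 305/365 = £5,305.7466
Rosebrook, November 2 – December 31, 2023: 60 days → £249,000 × 2.2% × 60/365 = £900.4932
Total = £6,206.2397

£6,206.24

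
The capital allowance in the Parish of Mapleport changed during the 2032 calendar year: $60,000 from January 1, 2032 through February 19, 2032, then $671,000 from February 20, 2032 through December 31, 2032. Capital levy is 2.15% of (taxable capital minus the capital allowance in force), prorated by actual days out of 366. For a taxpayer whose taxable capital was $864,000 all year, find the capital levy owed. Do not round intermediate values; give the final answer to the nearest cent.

January 1 – February 19, 2032: 50 days, exemption $60,000 → ($864,000 − $60,000) × 2.15% × 50/366 = $2,361.4754
February 20 – December 31, 2032: 316 days, exemption $671,000 → ($864,000 − $671,000) × 2.15% × 316/366 = $3,582.6284
Total = $5,944.1038

$5,944.10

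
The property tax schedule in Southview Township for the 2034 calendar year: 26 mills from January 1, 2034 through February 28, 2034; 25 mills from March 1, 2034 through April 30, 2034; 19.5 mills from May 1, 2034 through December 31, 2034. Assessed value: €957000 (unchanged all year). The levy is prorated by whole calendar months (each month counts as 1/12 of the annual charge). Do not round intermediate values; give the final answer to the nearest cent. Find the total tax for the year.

January 1 – February 28, 2034: 2 months at 26 mills → €957000 × 2.6% × 2/12 = €4147.0000
March 1 – April 30, 2034: 2 months at 25 mills → €957000 × 2.5% × 2/12 = €3987.5000
May 1 – December 31, 2034: 8 months at 19.5 mills → €957000 × 1.95% × 8/12 = €12441.0000
Total = €20575.5000

€20575.50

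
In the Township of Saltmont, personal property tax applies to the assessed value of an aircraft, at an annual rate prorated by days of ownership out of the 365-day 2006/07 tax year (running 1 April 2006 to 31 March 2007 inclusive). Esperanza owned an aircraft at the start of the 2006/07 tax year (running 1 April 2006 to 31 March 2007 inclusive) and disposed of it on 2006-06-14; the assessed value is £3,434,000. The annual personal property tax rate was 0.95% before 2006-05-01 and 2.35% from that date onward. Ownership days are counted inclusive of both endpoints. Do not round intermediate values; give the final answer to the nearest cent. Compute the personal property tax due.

2006-04-01 to 2006-04-30: 30 days at 0.95% → £3,434,000 × 0.95% × 30/365 = £2,681.3425
2006-05-01 to 2006-06-14: 45 days at 2.35% → £3,434,000 × 2.35% × 45/365 = £9,949.1918
Total = £12,630.5342

£12,630.53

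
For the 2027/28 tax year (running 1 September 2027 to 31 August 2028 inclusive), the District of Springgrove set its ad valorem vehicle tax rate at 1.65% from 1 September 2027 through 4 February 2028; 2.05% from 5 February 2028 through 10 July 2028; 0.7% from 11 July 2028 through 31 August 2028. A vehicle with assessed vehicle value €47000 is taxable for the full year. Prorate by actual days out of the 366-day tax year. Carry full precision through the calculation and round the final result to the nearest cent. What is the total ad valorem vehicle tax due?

€792.71

1 September 2027 – 4 February 2028: 157 days at 1.65% → €47000 × 1.65% × 157/366 = €332.6598
5 February – 10 July 2028: 157 days at 2.05% → €47000 × 2.05% × 157/366 = €413.3046
11 July – 31 August 2028: 52 days at 0.7% → €47000 × 0.7% × 52/366 = €46.7432
Total = €792.7077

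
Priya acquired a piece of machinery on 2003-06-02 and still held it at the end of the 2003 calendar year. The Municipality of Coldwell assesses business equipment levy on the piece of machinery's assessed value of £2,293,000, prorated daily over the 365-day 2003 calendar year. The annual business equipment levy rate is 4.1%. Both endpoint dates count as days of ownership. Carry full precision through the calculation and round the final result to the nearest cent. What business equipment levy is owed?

Days held (2003-06-02 to 2003-12-31): 213 out of 365
Tax = £2,293,000 × 4.1% × 213/365 = £54,862.3808

£54,862.38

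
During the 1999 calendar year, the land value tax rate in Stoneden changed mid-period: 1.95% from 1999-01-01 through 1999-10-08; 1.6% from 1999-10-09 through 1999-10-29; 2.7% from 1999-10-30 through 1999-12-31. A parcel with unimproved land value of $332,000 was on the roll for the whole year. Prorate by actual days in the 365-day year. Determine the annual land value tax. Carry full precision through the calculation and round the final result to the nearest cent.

$6,836.93

1999-01-01 to 1999-10-08: 281 days at 1.95% → $332,000 × 1.95% × 281/365 = $4,984.0932
1999-10-09 to 1999-10-29: 21 days at 1.6% → $332,000 × 1.6% × 21/365 = $305.6219
1999-10-30 to 1999-12-31: 63 days at 2.7% → $332,000 × 2.7% × 63/365 = $1,547.2110
Total = $6,836.9260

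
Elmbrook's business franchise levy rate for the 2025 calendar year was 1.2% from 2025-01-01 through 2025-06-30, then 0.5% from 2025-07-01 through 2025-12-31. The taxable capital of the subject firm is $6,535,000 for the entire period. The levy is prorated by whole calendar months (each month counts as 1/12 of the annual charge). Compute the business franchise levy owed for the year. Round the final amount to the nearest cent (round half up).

$55,547.50

2025-01-01 to 2025-06-30: 6 months at 1.2% → $6,535,000 × 1.2% × 6/12 = $39,210.0000
2025-07-01 to 2025-12-31: 6 months at 0.5% → $6,535,000 × 0.5% × 6/12 = $16,337.5000
Total = $55,547.5000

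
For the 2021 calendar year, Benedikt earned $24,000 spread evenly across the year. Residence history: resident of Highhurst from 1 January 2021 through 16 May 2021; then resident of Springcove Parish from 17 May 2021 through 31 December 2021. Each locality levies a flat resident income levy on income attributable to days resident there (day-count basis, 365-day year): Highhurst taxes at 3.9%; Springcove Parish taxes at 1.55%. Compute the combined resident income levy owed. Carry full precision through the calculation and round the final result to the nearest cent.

Highhurst, 1 January – 16 May 2021: 136 days → $24,000 × 3.9% × 136/365 = $348.7562
Springcove Parish, 17 May – 31 December 2021: 229 days → $24,000 × 1.55% × 229/365 = $233.3918
Total = $582.1479

$582.15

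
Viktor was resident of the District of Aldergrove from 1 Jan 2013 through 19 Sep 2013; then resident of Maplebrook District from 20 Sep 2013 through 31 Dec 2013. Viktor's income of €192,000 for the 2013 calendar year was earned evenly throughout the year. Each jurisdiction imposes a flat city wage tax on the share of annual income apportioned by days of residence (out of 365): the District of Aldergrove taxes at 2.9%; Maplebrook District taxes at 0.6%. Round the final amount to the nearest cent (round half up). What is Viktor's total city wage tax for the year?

€4,321.84

The District of Aldergrove, 1 Jan – 19 Sep 2013: 262 days → €192,000 × 2.9% × 262/365 = €3,996.7562
Maplebrook District, 20 Sep – 31 Dec 2013: 103 days → €192,000 × 0.6% × 103/365 = €325.0849
Total = €4,321.8411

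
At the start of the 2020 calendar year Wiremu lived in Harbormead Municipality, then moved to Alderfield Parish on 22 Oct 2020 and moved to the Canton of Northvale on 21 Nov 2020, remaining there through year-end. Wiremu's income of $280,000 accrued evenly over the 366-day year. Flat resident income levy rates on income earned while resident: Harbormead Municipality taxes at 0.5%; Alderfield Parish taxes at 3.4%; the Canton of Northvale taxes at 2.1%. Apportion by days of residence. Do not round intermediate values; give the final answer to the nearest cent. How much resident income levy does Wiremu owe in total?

$2,567.43

Harbormead Municipality, 1 Jan – 21 Oct 2020: 295 days → $280,000 × 0.5% × 295/366 = $1,128.4153
Alderfield Parish, 22 Oct – 20 Nov 2020: 30 days → $280,000 × 3.4% × 30/366 = $780.3279
The Canton of Northvale, 21 Nov – 31 Dec 2020: 41 days → $280,000 × 2.1% × 41/366 = $658.6885
Total = $2,567.4317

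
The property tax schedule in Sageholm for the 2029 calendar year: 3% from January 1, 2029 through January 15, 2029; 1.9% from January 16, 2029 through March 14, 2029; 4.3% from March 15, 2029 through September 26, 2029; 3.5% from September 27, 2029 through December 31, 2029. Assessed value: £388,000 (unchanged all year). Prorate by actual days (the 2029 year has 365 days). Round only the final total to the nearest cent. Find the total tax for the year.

£14,180.60

January 1 – January 15, 2029: 15 days at 3% → £388,000 × 3% × 15/365 = £478.3562
January 16 – March 14, 2029: 58 days at 1.9% → £388,000 × 1.9% × 58/365 = £1,171.4411
March 15 – September 26, 2029: 196 days at 4.3% → £388,000 × 4.3% × 196/365 = £8,959.0795
September 27 – December 31, 2029: 96 days at 3.5% → £388,000 × 3.5% × 96/365 = £3,571.7260
Total = £14,180.6027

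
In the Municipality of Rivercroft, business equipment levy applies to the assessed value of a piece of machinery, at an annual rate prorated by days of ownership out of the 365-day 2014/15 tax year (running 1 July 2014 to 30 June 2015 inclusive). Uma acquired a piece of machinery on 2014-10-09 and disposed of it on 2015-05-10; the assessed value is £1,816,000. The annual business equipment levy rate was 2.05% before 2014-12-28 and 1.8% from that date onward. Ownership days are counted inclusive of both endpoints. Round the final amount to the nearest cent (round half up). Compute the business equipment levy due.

2014-10-09 to 2014-12-27: 80 days at 2.05% → £1,816,000 × 2.05% × 80/365 = £8,159.5616
2014-12-28 to 2015-05-10: 134 days at 1.8% → £1,816,000 × 1.8% × 134/365 = £12,000.5260
Total = £20,160.0877

£20,160.09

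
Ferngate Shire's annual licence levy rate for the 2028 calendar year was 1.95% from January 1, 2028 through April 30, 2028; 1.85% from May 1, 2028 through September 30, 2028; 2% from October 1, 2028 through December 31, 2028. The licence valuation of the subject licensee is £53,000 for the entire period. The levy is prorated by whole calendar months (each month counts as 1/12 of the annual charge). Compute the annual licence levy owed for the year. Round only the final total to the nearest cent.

£1,018.04

January 1 – April 30, 2028: 4 months at 1.95% → £53,000 × 1.95% × 4/12 = £344.5000
May 1 – September 30, 2028: 5 months at 1.85% → £53,000 × 1.85% × 5/12 = £408.5417
October 1 – December 31, 2028: 3 months at 2% → £53,000 × 2% × 3/12 = £265.0000
Total = £1,018.0417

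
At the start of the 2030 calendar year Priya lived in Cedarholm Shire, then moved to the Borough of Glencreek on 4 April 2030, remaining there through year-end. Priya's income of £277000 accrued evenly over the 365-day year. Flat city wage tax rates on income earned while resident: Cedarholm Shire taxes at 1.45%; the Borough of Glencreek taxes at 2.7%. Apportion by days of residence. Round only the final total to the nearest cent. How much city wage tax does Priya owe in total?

Cedarholm Shire, 1 January – 3 April 2030: 93 days → £277000 × 1.45% × 93/365 = £1023.3822
The Borough of Glencreek, 4 April – 31 December 2030: 272 days → £277000 × 2.7% × 272/365 = £5573.3918
Total = £6596.7740

£6596.77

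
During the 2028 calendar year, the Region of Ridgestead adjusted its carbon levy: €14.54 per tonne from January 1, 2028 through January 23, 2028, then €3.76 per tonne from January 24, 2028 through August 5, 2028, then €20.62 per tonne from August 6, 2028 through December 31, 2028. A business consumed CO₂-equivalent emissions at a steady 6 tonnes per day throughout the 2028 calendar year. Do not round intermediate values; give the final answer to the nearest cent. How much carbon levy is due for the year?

January 1 – January 23, 2028: 23 days × 6 tonnes/day = 138 tonnes at €14.54/tonne → €2006.52
January 24 – August 5, 2028: 195 days × 6 tonnes/day = 1,170 tonnes at €3.76/tonne → €4399.20
August 6 – December 31, 2028: 148 days × 6 tonnes/day = 888 tonnes at €20.62/tonne → €18310.56

€24716.28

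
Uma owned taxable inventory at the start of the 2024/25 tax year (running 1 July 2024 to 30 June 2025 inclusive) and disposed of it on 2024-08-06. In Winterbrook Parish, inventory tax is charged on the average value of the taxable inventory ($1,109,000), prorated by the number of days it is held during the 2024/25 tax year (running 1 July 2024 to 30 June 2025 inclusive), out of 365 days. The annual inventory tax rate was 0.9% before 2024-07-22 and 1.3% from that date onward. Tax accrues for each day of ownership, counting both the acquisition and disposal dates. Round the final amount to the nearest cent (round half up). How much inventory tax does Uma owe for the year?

$1,206.23

2024-07-01 to 2024-07-21: 21 days at 0.9% → $1,109,000 × 0.9% × 21/365 = $574.2493
2024-07-22 to 2024-08-06: 16 days at 1.3% → $1,109,000 × 1.3% × 16/365 = $631.9781
Total = $1,206.2274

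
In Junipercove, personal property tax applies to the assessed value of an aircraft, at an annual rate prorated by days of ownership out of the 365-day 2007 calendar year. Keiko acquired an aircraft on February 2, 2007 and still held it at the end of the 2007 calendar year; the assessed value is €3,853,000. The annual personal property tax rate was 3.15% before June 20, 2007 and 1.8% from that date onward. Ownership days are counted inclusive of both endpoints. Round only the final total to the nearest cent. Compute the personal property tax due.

February 2 – June 19, 2007: 138 days at 3.15% → €3,853,000 × 3.15% × 138/365 = €45,887.6466
June 20 – December 31, 2007: 195 days at 1.8% → €3,853,000 × 1.8% × 195/365 = €37,052.1370
Total = €82,939.7836

€82,939.78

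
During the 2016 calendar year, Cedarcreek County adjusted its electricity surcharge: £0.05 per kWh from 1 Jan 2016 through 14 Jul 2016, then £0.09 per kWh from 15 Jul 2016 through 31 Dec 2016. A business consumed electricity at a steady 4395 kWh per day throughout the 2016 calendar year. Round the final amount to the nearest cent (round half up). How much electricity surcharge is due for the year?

1 Jan – 14 Jul 2016: 196 days × 4395 kWh/day = 861,420 kWh at £0.05/kWh → £43,071.00
15 Jul – 31 Dec 2016: 170 days × 4395 kWh/day = 747,150 kWh at £0.09/kWh → £67,243.50

£110,314.50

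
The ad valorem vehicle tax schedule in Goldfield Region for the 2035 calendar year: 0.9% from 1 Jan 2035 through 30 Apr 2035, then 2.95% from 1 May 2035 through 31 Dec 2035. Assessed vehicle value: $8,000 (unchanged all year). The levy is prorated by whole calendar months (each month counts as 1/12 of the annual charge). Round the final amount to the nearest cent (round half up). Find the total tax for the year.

$181.33

1 Jan – 30 Apr 2035: 4 months at 0.9% → $8,000 × 0.9% × 4/12 = $24.0000
1 May – 31 Dec 2035: 8 months at 2.95% → $8,000 × 2.95% × 8/12 = $157.3333
Total = $181.3333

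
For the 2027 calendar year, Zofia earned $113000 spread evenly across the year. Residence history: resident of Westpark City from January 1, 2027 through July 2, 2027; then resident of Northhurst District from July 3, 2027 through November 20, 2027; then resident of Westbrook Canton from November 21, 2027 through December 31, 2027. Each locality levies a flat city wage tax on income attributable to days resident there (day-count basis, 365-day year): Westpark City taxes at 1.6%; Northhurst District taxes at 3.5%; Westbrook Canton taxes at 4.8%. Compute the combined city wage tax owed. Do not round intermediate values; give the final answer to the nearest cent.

Westpark City, January 1 – July 2, 2027: 183 days → $113000 × 1.6% × 183/365 = $906.4767
Northhurst District, July 3 – November 20, 2027: 141 days → $113000 × 3.5% × 141/365 = $1527.8219
Westbrook Canton, November 21 – December 31, 2027: 41 days → $113000 × 4.8% × 41/365 = $609.2712
Total = $3043.5699

$3043.57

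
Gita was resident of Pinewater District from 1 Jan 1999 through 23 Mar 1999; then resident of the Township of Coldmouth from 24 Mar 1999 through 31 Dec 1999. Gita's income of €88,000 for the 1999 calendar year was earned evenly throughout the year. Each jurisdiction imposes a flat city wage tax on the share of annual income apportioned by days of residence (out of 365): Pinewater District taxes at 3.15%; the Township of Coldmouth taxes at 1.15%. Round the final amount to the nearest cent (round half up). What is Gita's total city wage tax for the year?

€1,407.40

Pinewater District, 1 Jan – 23 Mar 1999: 82 days → €88,000 × 3.15% × 82/365 = €622.7507
The Township of Coldmouth, 24 Mar – 31 Dec 1999: 283 days → €88,000 × 1.15% × 283/365 = €784.6466
Total = €1,407.3973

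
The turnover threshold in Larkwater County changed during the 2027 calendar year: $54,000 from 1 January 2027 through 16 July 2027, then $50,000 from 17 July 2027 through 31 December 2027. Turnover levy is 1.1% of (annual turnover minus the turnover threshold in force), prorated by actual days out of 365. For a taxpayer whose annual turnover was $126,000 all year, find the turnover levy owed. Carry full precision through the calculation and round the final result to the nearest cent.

1 January – 16 July 2027: 197 days, exemption $54,000 → ($126,000 − $54,000) × 1.1% × 197/365 = $427.4630
17 July – 31 December 2027: 168 days, exemption $50,000 → ($126,000 − $50,000) × 1.1% × 168/365 = $384.7890
Total = $812.2521

$812.25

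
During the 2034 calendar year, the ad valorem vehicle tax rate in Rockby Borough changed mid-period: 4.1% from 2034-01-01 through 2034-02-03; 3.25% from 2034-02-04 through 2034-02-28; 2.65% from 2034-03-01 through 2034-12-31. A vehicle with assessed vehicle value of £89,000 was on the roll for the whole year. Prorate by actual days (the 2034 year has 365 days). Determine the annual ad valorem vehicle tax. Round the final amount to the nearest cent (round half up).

£2,515.29

2034-01-01 to 2034-02-03: 34 days at 4.1% → £89,000 × 4.1% × 34/365 = £339.9068
2034-02-04 to 2034-02-28: 25 days at 3.25% → £89,000 × 3.25% × 25/365 = £198.1164
2034-03-01 to 2034-12-31: 306 days at 2.65% → £89,000 × 2.65% × 306/365 = £1,977.2630
Total = £2,515.2863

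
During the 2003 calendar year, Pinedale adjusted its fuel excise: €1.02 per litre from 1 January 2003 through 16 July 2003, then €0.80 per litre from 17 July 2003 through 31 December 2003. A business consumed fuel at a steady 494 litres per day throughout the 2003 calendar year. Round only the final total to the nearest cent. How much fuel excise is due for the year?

1 January – 16 July 2003: 197 days × 494 litres/day = 97,318 litres at €1.02/litre → €99,264.36
17 July – 31 December 2003: 168 days × 494 litres/day = 82,992 litres at €0.80/litre → €66,393.60

€165,657.96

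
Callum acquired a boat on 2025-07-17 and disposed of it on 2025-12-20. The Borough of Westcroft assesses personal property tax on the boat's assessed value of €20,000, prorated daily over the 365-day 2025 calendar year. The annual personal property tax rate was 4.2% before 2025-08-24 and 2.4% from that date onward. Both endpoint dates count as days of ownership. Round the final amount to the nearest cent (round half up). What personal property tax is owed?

2025-07-17 to 2025-08-23: 38 days at 4.2% → €20,000 × 4.2% × 38/365 = €87.4521
2025-08-24 to 2025-12-20: 119 days at 2.4% → €20,000 × 2.4% × 119/365 = €156.4932
Total = €243.9452

€243.95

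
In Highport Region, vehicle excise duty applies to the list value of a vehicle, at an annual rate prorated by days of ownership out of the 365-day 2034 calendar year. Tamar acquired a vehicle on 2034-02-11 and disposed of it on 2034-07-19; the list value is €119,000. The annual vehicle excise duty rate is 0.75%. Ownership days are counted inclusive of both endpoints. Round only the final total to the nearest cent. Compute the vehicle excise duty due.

Days held (2034-02-11 to 2034-07-19): 159 out of 365
Tax = €119,000 × 0.75% × 159/365 = €388.7877

€388.79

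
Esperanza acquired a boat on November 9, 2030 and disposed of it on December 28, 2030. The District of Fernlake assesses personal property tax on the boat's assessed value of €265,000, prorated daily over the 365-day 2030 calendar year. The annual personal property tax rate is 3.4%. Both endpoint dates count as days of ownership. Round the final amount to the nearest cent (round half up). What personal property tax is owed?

Days held (November 9 – December 28, 2030): 50 out of 365
Tax = €265,000 × 3.4% × 50/365 = €1,234.2466

€1,234.25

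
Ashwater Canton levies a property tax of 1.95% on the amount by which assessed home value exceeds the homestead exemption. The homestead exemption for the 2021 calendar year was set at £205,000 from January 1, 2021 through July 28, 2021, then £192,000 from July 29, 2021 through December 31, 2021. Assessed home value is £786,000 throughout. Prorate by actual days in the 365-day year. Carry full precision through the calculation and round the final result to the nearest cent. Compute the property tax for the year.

January 1 – July 28, 2021: 209 days, exemption £205,000 → (£786,000 − £205,000) × 1.95% × 209/365 = £6,487.3027
July 29 – December 31, 2021: 156 days, exemption £192,000 → (£786,000 − £192,000) × 1.95% × 156/365 = £4,950.5425
Total = £11,437.8452

£11,437.85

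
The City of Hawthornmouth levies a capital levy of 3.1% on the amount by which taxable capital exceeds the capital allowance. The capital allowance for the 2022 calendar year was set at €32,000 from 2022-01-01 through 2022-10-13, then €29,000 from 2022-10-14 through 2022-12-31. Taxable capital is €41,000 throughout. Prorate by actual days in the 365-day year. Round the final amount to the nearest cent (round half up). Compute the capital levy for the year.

2022-01-01 to 2022-10-13: 286 days, exemption €32,000 → (€41,000 − €32,000) × 3.1% × 286/365 = €218.6137
2022-10-14 to 2022-12-31: 79 days, exemption €29,000 → (€41,000 − €29,000) × 3.1% × 79/365 = €80.5151
Total = €299.1288

€299.13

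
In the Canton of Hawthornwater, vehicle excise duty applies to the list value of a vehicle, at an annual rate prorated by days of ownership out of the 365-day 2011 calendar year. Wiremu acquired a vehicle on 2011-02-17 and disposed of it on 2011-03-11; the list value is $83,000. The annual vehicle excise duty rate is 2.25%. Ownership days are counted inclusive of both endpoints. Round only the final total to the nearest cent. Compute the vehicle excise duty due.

Days held (2011-02-17 to 2011-03-11): 23 out of 365
Tax = $83,000 × 2.25% × 23/365 = $117.6781

$117.68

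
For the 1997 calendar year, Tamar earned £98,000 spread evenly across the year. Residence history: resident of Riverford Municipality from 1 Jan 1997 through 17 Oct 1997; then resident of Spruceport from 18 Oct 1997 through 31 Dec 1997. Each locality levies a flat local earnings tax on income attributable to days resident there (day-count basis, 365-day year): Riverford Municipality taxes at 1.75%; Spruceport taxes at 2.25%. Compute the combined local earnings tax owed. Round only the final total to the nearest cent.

Riverford Municipality, 1 Jan – 17 Oct 1997: 290 days → £98,000 × 1.75% × 290/365 = £1,362.6027
Spruceport, 18 Oct – 31 Dec 1997: 75 days → £98,000 × 2.25% × 75/365 = £453.0822
Total = £1,815.6849

£1,815.68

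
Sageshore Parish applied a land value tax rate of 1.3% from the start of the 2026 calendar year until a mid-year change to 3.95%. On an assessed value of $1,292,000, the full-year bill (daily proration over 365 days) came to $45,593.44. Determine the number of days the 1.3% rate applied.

Let d = days at the first rate; then 365 − d days at the second rate.
$1,292,000 × [1.3%·d + 3.95%·(365−d)] / 365 = $45,593.44
Solving gives d = 58, so the new rate took effect on February 28, 2026.

58 days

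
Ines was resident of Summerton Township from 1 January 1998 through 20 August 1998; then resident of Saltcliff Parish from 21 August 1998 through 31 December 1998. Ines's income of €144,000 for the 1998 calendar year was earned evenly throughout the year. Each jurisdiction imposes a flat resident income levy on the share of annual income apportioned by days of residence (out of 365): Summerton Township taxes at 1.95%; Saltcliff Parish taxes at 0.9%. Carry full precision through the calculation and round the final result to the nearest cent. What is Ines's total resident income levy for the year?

€2,257.05

Summerton Township, 1 January – 20 August 1998: 232 days → €144,000 × 1.95% × 232/365 = €1,784.8110
Saltcliff Parish, 21 August – 31 December 1998: 133 days → €144,000 × 0.9% × 133/365 = €472.2411
Total = €2,257.0521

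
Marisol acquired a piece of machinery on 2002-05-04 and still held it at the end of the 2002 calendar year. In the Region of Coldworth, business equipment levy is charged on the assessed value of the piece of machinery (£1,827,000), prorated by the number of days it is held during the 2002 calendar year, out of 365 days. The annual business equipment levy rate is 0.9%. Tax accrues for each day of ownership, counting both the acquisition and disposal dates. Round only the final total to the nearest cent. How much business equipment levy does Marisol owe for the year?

Days held (2002-05-04 to 2002-12-31): 242 out of 365
Tax = £1,827,000 × 0.9% × 242/365 = £10,901.9342

£10,901.93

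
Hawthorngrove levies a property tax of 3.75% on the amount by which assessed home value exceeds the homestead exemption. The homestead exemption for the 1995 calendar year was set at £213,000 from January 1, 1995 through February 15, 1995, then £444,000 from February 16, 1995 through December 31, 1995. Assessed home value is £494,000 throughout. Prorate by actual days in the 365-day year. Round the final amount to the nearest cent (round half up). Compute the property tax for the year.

January 1 – February 15, 1995: 46 days, exemption £213,000 → (£494,000 − £213,000) × 3.75% × 46/365 = £1,328.0137
February 16 – December 31, 1995: 319 days, exemption £444,000 → (£494,000 − £444,000) × 3.75% × 319/365 = £1,638.6986
Total = £2,966.7123

£2,966.71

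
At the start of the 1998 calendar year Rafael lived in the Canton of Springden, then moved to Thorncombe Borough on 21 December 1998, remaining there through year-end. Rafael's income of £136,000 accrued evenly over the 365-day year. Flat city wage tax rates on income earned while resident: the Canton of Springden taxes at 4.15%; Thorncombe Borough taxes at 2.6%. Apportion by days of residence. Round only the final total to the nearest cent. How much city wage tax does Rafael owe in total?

The Canton of Springden, 1 January – 20 December 1998: 354 days → £136,000 × 4.15% × 354/365 = £5,473.9068
Thorncombe Borough, 21 December – 31 December 1998: 11 days → £136,000 × 2.6% × 11/365 = £106.5644
Total = £5,580.4712

£5,580.47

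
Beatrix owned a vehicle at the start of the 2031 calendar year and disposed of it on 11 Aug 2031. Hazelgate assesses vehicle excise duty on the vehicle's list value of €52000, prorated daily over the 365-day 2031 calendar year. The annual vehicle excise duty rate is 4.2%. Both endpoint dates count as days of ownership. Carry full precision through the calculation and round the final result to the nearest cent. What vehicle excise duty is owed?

€1334.33

Days held (1 Jan – 11 Aug 2031): 223 out of 365
Tax = €52000 × 4.2% × 223/365 = €1334.3342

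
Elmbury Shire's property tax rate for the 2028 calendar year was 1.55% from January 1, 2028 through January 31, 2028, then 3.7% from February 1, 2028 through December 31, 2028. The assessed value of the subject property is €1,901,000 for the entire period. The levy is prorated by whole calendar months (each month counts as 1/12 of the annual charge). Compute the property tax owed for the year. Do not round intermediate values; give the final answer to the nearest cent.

January 1 – January 31, 2028: 1 month at 1.55% → €1,901,000 × 1.55% × 1/12 = €2,455.4583
February 1 – December 31, 2028: 11 months at 3.7% → €1,901,000 × 3.7% × 11/12 = €64,475.5833
Total = €66,931.0417

€66,931.04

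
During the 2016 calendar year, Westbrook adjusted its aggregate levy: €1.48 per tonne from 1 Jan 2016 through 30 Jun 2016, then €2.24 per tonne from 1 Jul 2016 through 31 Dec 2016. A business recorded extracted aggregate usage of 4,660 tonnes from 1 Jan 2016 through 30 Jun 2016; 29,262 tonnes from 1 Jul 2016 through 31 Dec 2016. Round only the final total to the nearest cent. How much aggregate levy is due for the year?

€72,443.68

1 Jan – 30 Jun 2016: 4,660 tonnes at €1.48/tonne → €6,896.80
1 Jul – 31 Dec 2016: 29,262 tonnes at €2.24/tonne → €65,546.88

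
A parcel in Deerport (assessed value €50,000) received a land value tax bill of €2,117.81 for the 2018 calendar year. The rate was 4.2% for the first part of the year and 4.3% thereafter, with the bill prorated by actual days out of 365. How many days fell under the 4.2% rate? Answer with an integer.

Let d = days at the first rate; then 365 − d days at the second rate.
€50,000 × [4.2%·d + 4.3%·(365−d)] / 365 = €2,117.81
Solving gives d = 235, so the new rate took effect on August 24, 2018.

235 days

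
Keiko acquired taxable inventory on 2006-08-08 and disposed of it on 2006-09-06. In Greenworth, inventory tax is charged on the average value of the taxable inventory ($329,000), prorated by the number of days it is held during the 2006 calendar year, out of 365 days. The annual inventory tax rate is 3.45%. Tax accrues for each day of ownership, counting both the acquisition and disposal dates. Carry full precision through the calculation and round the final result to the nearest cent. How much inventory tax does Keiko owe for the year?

Days held (2006-08-08 to 2006-09-06): 30 out of 365
Tax = $329,000 × 3.45% × 30/365 = $932.9178

$932.92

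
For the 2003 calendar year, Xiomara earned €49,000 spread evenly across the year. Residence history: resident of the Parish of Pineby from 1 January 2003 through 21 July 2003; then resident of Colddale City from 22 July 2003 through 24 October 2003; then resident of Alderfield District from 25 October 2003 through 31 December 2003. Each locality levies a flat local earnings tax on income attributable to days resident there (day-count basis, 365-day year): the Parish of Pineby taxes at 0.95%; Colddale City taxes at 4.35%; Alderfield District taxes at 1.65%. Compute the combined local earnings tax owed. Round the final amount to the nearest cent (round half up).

The Parish of Pineby, 1 January – 21 July 2003: 202 days → €49,000 × 0.95% × 202/365 = €257.6192
Colddale City, 22 July – 24 October 2003: 95 days → €49,000 × 4.35% × 95/365 = €554.7740
Alderfield District, 25 October – 31 December 2003: 68 days → €49,000 × 1.65% × 68/365 = €150.6247
Total = €963.0178

€963.02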